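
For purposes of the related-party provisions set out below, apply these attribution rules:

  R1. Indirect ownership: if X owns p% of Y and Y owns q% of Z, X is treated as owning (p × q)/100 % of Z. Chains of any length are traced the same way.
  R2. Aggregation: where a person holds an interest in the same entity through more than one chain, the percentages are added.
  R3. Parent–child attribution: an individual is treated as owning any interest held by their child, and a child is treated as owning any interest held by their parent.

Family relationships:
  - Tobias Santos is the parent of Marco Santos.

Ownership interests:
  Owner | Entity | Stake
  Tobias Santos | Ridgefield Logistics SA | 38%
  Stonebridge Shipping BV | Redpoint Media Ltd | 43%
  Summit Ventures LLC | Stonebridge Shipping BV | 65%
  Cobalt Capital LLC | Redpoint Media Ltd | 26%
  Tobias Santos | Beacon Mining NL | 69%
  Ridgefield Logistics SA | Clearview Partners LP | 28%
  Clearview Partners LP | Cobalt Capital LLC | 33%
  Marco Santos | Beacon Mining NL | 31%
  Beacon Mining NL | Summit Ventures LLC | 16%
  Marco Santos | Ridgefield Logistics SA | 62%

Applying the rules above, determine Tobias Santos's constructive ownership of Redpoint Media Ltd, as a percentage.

6.8744%

By parent–child attribution (R3), Tobias Santos is treated as also owning Marco Santos's interest in Ridgefield Logistics SA, giving 38% + 62% = 100%.
By parent–child attribution (R3), Tobias Santos is treated as also owning Marco Santos's interest in Beacon Mining NL, giving 69% + 31% = 100%.
Chain via Ridgefield Logistics SA → Clearview Partners LP → Cobalt Capital LLC (R1): 100% × 28% × 33% × 26% = 2.4024% of Redpoint Media Ltd.
Chain via Beacon Mining NL → Summit Ventures LLC → Stonebridge Shipping BV (R1): 100% × 16% × 65% × 43% = 4.472% of Redpoint Media Ltd.
Aggregating (R2): 2.4024% + 4.472% = 6.8744%.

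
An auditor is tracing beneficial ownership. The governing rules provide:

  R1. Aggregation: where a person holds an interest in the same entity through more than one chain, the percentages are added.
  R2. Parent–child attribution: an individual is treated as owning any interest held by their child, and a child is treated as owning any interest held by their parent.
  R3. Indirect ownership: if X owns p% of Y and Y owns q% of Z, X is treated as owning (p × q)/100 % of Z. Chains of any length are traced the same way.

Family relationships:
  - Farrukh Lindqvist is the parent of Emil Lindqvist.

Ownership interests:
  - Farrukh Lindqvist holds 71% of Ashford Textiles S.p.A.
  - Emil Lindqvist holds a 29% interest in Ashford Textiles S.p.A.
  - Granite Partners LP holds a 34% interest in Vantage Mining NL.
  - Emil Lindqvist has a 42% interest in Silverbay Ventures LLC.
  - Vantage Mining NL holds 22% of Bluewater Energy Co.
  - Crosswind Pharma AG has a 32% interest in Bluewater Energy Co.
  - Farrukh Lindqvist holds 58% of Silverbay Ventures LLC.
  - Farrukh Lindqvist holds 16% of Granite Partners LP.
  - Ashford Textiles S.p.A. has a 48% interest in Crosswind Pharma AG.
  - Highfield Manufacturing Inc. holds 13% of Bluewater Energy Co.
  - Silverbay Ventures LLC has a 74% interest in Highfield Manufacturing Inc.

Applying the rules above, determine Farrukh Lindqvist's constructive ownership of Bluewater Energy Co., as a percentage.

26.1768%

By parent–child attribution (R2), Farrukh Lindqvist is treated as also owning Emil Lindqvist's interest in Silverbay Ventures LLC, giving 58% + 42% = 100%.
By parent–child attribution (R2), Farrukh Lindqvist is treated as also owning Emil Lindqvist's interest in Ashford Textiles S.p.A, giving 71% + 29% = 100%.
Chain via Granite Partners LP → Vantage Mining NL (R3): 16% × 34% × 22% = 1.1968% of Bluewater Energy Co.
Chain via Silverbay Ventures LLC → Highfield Manufacturing Inc. (R3): 100% × 74% × 13% = 9.62% of Bluewater Energy Co.
Chain via Ashford Textiles S.p.A. → Crosswind Pharma AG (R3): 100% × 48% × 32% = 15.36% of Bluewater Energy Co.
Aggregating (R1): 1.1968% + 9.62% + 15.36% = 26.1768%.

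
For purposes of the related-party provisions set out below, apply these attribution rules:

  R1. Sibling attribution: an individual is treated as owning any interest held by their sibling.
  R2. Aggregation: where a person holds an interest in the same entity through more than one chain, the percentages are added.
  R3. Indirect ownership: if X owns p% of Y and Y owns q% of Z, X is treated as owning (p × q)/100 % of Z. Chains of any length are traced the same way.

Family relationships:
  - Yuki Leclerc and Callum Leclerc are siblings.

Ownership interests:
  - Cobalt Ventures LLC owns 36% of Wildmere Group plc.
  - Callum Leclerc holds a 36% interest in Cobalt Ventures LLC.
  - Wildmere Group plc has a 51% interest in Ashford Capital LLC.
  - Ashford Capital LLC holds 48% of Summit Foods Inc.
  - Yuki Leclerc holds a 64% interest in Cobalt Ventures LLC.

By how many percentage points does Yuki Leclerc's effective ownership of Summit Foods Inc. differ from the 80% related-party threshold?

By sibling attribution (R1), Yuki Leclerc is treated as also owning Callum Leclerc's interest in Cobalt Ventures LLC, giving 64% + 36% = 100%.
Chain via Cobalt Ventures LLC → Wildmere Group plc → Ashford Capital LLC (R3): 100% × 36% × 51% × 48% = 8.8128% of Summit Foods Inc.
8.8128% falls short of the 80% threshold by 71.1872 percentage points.

71.1872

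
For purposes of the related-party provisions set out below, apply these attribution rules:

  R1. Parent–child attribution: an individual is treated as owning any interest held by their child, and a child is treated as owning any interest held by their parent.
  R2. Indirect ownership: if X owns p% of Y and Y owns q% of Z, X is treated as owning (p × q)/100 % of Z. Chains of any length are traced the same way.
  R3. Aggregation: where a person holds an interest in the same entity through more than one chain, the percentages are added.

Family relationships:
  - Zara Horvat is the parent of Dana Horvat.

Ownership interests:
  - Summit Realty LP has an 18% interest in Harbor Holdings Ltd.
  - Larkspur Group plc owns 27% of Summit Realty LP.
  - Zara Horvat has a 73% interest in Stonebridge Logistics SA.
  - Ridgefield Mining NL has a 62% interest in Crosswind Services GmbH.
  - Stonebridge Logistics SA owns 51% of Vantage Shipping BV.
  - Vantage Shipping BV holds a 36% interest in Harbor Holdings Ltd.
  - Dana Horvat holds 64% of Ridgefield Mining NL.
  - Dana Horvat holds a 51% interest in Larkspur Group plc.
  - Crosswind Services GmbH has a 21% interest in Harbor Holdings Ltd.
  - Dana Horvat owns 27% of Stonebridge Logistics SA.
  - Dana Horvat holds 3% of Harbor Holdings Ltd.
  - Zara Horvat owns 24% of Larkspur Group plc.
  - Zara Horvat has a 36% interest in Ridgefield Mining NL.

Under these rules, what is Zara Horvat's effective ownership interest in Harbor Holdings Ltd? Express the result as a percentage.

By parent–child attribution (R1), Zara Horvat is treated as also owning Dana Horvat's interest in Ridgefield Mining NL, giving 36% + 64% = 100%.
By parent–child attribution (R1), Zara Horvat is treated as also owning Dana Horvat's interest in Larkspur Group plc, giving 24% + 51% = 75%.
By parent–child attribution (R1), Zara Horvat is treated as also owning Dana Horvat's interest in Stonebridge Logistics SA, giving 73% + 27% = 100%.
By parent–child attribution (R1), Zara Horvat is treated as owning Dana Horvat's 3% interest in Harbor Holdings Ltd.
Chain via Ridgefield Mining NL → Crosswind Services GmbH (R2): 100% × 62% × 21% = 13.02% of Harbor Holdings Ltd.
Chain via Larkspur Group plc → Summit Realty LP (R2): 75% × 27% × 18% = 3.645% of Harbor Holdings Ltd.
Chain via Stonebridge Logistics SA → Vantage Shipping BV (R2): 100% × 51% × 36% = 18.36% of Harbor Holdings Ltd.
Direct interest in Harbor Holdings Ltd: 3%.
Aggregating (R3): 13.02% + 3.645% + 18.36% + 3% = 38.025%.

38.025%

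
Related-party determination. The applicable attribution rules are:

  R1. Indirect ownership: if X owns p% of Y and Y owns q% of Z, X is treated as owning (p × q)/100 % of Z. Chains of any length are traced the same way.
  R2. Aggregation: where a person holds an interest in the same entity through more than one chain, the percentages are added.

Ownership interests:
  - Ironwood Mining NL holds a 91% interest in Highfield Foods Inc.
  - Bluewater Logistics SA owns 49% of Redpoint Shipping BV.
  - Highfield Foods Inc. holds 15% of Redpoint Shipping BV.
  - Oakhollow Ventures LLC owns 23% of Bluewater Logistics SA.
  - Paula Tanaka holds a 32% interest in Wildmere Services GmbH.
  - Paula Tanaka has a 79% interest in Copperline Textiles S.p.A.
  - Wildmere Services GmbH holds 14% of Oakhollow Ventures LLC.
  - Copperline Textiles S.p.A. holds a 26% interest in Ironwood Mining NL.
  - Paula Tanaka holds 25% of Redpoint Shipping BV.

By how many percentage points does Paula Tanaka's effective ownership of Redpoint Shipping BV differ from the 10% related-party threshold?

18.308606

Chain via Copperline Textiles S.p.A. → Ironwood Mining NL → Highfield Foods Inc. (R1): 79% × 26% × 91% × 15% = 2.80371% of Redpoint Shipping BV.
Chain via Wildmere Services GmbH → Oakhollow Ventures LLC → Bluewater Logistics SA (R1): 32% × 14% × 23% × 49% = 0.504896% of Redpoint Shipping BV.
Direct interest in Redpoint Shipping BV: 25%.
Aggregating (R2): 2.80371% + 0.504896% + 25% = 28.308606%.
28.308606% exceeds the 10% threshold by 18.308606 percentage points.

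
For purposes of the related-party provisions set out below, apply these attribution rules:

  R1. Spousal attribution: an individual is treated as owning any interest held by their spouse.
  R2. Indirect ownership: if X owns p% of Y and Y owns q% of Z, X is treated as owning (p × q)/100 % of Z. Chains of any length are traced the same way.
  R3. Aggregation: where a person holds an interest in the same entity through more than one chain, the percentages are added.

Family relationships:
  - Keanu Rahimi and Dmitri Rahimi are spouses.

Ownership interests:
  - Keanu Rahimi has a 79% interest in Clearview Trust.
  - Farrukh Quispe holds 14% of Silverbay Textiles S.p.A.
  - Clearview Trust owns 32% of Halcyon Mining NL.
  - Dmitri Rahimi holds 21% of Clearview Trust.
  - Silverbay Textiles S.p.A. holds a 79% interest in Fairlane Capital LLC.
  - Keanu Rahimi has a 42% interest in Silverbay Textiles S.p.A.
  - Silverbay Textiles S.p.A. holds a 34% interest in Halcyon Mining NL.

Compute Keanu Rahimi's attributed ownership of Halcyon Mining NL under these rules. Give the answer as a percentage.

By spousal attribution (R1), Keanu Rahimi is treated as also owning Dmitri Rahimi's interest in Clearview Trust, giving 79% + 21% = 100%.
Chain via Clearview Trust (R2): 100% × 32% = 32% of Halcyon Mining NL.
Chain via Silverbay Textiles S.p.A. (R2): 42% × 34% = 14.28% of Halcyon Mining NL.
Aggregating (R3): 32% + 14.28% = 46.28%.

46.28%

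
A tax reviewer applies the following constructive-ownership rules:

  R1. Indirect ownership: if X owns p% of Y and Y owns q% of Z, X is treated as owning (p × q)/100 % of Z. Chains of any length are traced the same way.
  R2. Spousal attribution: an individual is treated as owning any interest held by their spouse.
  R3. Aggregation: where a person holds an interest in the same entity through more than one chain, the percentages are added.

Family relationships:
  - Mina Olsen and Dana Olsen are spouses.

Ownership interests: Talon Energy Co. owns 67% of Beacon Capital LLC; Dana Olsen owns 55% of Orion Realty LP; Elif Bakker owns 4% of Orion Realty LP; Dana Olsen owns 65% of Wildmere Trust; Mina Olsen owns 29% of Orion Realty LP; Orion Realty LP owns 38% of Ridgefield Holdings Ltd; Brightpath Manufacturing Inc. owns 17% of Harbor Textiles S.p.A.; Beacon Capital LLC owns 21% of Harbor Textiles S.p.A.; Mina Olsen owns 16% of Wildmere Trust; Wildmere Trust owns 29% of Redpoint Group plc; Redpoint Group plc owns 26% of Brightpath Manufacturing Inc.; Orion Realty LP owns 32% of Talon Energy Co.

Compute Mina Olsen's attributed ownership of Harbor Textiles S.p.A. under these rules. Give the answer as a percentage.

By spousal attribution (R2), Mina Olsen is treated as also owning Dana Olsen's interest in Orion Realty LP, giving 29% + 55% = 84%.
By spousal attribution (R2), Mina Olsen is treated as also owning Dana Olsen's interest in Wildmere Trust, giving 16% + 65% = 81%.
Chain via Orion Realty LP → Talon Energy Co. → Beacon Capital LLC (R1): 84% × 32% × 67% × 21% = 3.782016% of Harbor Textiles S.p.A.
Chain via Wildmere Trust → Redpoint Group plc → Brightpath Manufacturing Inc. (R1): 81% × 29% × 26% × 17% = 1.038258% of Harbor Textiles S.p.A.
Aggregating (R3): 3.782016% + 1.038258% = 4.820274%.

4.820274%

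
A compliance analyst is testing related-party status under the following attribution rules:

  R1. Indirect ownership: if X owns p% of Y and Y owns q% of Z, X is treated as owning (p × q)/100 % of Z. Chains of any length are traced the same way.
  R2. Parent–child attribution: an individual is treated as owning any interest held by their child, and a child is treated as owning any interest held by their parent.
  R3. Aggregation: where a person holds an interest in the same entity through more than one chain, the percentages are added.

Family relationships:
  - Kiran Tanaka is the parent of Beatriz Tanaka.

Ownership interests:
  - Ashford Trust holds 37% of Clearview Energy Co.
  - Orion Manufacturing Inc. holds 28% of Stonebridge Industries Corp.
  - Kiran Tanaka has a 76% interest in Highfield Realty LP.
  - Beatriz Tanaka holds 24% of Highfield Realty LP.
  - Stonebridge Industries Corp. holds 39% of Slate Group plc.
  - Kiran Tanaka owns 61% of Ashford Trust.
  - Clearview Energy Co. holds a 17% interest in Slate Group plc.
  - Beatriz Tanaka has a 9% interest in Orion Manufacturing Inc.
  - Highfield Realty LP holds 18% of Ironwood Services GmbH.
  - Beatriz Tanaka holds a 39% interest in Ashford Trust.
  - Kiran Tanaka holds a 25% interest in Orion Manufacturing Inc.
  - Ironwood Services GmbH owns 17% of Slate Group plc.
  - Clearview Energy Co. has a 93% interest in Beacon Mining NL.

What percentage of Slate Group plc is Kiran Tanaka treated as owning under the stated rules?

13.0628%

By parent–child attribution (R2), Kiran Tanaka is treated as also owning Beatriz Tanaka's interest in Orion Manufacturing Inc, giving 25% + 9% = 34%.
By parent–child attribution (R2), Kiran Tanaka is treated as also owning Beatriz Tanaka's interest in Highfield Realty LP, giving 76% + 24% = 100%.
By parent–child attribution (R2), Kiran Tanaka is treated as also owning Beatriz Tanaka's interest in Ashford Trust, giving 61% + 39% = 100%.
Chain via Orion Manufacturing Inc. → Stonebridge Industries Corp. (R1): 34% × 28% × 39% = 3.7128% of Slate Group plc.
Chain via Highfield Realty LP → Ironwood Services GmbH (R1): 100% × 18% × 17% = 3.06% of Slate Group plc.
Chain via Ashford Trust → Clearview Energy Co. (R1): 100% × 37% × 17% = 6.29% of Slate Group plc.
Aggregating (R3): 3.7128% + 3.06% + 6.29% = 13.0628%.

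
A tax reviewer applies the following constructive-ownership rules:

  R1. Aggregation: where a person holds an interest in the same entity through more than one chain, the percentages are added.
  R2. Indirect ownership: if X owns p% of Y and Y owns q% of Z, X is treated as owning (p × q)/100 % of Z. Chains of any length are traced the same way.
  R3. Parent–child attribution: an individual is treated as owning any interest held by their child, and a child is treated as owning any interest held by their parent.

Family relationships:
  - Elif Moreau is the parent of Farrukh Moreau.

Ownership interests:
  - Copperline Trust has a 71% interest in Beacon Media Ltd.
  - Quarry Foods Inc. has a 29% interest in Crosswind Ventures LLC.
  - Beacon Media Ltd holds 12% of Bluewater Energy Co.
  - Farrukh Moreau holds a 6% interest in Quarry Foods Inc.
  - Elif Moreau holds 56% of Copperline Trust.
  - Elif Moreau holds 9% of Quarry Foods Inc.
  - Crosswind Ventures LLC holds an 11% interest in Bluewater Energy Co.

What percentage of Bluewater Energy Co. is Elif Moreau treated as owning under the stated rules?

By parent–child attribution (R3), Elif Moreau is treated as also owning Farrukh Moreau's interest in Quarry Foods Inc, giving 9% + 6% = 15%.
Chain via Copperline Trust → Beacon Media Ltd (R2): 56% × 71% × 12% = 4.7712% of Bluewater Energy Co.
Chain via Quarry Foods Inc. → Crosswind Ventures LLC (R2): 15% × 29% × 11% = 0.4785% of Bluewater Energy Co.
Aggregating (R1): 4.7712% + 0.4785% = 5.2497%.

5.2497%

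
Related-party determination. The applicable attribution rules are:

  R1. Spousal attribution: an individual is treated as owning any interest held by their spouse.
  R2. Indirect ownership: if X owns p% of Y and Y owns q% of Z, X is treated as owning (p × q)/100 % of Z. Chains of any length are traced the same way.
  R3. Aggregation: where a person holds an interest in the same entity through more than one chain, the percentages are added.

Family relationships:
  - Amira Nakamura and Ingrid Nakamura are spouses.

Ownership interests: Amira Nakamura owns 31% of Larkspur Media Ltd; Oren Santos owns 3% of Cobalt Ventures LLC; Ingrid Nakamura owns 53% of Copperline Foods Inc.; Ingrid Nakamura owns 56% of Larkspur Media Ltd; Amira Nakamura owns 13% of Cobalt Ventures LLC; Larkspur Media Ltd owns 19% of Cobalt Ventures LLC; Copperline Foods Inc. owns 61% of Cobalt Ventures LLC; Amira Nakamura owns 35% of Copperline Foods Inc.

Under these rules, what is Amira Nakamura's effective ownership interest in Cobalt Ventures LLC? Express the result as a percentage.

83.21%

By spousal attribution (R1), Amira Nakamura is treated as also owning Ingrid Nakamura's interest in Copperline Foods Inc, giving 35% + 53% = 88%.
By spousal attribution (R1), Amira Nakamura is treated as also owning Ingrid Nakamura's interest in Larkspur Media Ltd, giving 31% + 56% = 87%.
Chain via Copperline Foods Inc. (R2): 88% × 61% = 53.68% of Cobalt Ventures LLC.
Chain via Larkspur Media Ltd (R2): 87% × 19% = 16.53% of Cobalt Ventures LLC.
Direct interest in Cobalt Ventures LLC: 13%.
Aggregating (R3): 53.68% + 16.53% + 13% = 83.21%.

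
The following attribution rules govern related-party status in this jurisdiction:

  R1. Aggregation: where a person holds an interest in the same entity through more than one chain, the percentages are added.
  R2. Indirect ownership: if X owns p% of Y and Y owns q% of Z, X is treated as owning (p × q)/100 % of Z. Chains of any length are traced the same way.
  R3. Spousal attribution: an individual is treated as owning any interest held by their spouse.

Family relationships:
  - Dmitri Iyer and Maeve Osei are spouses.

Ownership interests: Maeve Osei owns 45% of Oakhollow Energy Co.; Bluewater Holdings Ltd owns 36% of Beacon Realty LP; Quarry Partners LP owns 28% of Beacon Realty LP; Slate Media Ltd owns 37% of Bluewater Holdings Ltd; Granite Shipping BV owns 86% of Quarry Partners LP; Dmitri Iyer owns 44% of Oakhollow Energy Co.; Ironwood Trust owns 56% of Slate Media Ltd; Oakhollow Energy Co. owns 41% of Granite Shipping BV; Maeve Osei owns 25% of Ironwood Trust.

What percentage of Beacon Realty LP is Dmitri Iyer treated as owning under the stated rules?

10.651592%

By spousal attribution (R3), Dmitri Iyer is treated as also owning Maeve Osei's interest in Oakhollow Energy Co, giving 44% + 45% = 89%.
By spousal attribution (R3), Dmitri Iyer is treated as owning Maeve Osei's 25% interest in Ironwood Trust.
Chain via Oakhollow Energy Co. → Granite Shipping BV → Quarry Partners LP (R2): 89% × 41% × 86% × 28% = 8.786792% of Beacon Realty LP.
Chain via Ironwood Trust → Slate Media Ltd → Bluewater Holdings Ltd (R2): 25% × 56% × 37% × 36% = 1.8648% of Beacon Realty LP.
Aggregating (R1): 8.786792% + 1.8648% = 10.651592%.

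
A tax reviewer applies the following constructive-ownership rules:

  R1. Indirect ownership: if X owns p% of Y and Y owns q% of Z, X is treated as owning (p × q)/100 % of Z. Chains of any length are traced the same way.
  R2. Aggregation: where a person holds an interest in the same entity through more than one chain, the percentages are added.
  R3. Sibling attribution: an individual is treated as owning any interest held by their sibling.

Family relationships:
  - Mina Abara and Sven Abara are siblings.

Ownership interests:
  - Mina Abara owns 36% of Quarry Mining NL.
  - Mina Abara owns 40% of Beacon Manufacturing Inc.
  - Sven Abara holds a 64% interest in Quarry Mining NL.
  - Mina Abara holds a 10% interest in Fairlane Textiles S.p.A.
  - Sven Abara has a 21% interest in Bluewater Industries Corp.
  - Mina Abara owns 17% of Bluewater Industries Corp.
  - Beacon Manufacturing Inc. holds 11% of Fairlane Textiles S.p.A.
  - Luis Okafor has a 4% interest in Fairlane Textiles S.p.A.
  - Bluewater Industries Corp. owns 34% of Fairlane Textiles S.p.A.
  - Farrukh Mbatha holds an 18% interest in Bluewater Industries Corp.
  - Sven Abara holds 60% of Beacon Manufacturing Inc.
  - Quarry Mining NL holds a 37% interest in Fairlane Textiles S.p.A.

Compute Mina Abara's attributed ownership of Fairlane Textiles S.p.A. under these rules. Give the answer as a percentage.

By sibling attribution (R3), Mina Abara is treated as also owning Sven Abara's interest in Beacon Manufacturing Inc, giving 40% + 60% = 100%.
By sibling attribution (R3), Mina Abara is treated as also owning Sven Abara's interest in Quarry Mining NL, giving 36% + 64% = 100%.
By sibling attribution (R3), Mina Abara is treated as also owning Sven Abara's interest in Bluewater Industries Corp, giving 17% + 21% = 38%.
Chain via Beacon Manufacturing Inc. (R1): 100% × 11% = 11% of Fairlane Textiles S.p.A.
Chain via Quarry Mining NL (R1): 100% × 37% = 37% of Fairlane Textiles S.p.A.
Chain via Bluewater Industries Corp. (R1): 38% × 34% = 12.92% of Fairlane Textiles S.p.A.
Direct interest in Fairlane Textiles S.p.A: 10%.
Aggregating (R2): 11% + 37% + 12.92% + 10% = 70.92%.

70.92%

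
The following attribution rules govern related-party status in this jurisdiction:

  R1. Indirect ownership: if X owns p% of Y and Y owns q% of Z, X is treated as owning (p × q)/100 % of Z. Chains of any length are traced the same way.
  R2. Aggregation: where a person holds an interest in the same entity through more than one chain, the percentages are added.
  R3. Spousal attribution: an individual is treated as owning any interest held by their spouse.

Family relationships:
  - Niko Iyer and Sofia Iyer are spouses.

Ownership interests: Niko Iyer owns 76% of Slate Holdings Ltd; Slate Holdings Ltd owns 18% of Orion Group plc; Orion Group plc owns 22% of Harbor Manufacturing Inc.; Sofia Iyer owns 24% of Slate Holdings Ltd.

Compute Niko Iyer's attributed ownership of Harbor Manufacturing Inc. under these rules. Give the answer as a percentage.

By spousal attribution (R3), Niko Iyer is treated as also owning Sofia Iyer's interest in Slate Holdings Ltd, giving 76% + 24% = 100%.
Chain via Slate Holdings Ltd → Orion Group plc (R1): 100% × 18% × 22% = 3.96% of Harbor Manufacturing Inc.

3.96%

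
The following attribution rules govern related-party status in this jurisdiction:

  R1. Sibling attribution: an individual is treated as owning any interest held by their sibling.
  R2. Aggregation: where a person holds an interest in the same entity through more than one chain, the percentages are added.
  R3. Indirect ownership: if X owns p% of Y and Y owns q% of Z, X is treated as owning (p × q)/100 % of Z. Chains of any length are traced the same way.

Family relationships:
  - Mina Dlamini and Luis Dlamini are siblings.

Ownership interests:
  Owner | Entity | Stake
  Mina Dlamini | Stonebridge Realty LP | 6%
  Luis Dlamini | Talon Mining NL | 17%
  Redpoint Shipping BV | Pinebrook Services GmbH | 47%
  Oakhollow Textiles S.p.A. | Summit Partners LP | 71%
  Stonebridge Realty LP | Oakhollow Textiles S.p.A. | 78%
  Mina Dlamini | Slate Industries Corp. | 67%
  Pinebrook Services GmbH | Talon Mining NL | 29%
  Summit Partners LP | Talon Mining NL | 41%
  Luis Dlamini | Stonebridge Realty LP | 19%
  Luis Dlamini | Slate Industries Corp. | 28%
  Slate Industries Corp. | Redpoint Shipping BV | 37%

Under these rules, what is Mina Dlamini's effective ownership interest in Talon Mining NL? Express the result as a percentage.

27.467395%

By sibling attribution (R1), Mina Dlamini is treated as also owning Luis Dlamini's interest in Stonebridge Realty LP, giving 6% + 19% = 25%.
By sibling attribution (R1), Mina Dlamini is treated as also owning Luis Dlamini's interest in Slate Industries Corp, giving 67% + 28% = 95%.
By sibling attribution (R1), Mina Dlamini is treated as owning Luis Dlamini's 17% interest in Talon Mining NL.
Chain via Stonebridge Realty LP → Oakhollow Textiles S.p.A. → Summit Partners LP (R3): 25% × 78% × 71% × 41% = 5.67645% of Talon Mining NL.
Chain via Slate Industries Corp. → Redpoint Shipping BV → Pinebrook Services GmbH (R3): 95% × 37% × 47% × 29% = 4.790945% of Talon Mining NL.
Direct interest in Talon Mining NL: 17%.
Aggregating (R2): 5.67645% + 4.790945% + 17% = 27.467395%.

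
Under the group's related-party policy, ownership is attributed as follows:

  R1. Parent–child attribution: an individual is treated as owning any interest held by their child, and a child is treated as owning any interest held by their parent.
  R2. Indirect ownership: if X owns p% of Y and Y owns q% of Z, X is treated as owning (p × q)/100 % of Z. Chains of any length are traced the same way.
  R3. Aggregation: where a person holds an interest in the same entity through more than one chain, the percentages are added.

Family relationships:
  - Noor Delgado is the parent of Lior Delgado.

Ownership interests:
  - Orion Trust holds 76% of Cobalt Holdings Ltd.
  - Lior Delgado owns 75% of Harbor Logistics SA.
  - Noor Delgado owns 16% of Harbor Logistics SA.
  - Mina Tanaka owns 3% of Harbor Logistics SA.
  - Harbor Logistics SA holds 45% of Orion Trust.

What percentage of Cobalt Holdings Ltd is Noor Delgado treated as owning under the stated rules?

By parent–child attribution (R1), Noor Delgado is treated as also owning Lior Delgado's interest in Harbor Logistics SA, giving 16% + 75% = 91%.
Chain via Harbor Logistics SA → Orion Trust (R2): 91% × 45% × 76% = 31.122% of Cobalt Holdings Ltd.

31.122%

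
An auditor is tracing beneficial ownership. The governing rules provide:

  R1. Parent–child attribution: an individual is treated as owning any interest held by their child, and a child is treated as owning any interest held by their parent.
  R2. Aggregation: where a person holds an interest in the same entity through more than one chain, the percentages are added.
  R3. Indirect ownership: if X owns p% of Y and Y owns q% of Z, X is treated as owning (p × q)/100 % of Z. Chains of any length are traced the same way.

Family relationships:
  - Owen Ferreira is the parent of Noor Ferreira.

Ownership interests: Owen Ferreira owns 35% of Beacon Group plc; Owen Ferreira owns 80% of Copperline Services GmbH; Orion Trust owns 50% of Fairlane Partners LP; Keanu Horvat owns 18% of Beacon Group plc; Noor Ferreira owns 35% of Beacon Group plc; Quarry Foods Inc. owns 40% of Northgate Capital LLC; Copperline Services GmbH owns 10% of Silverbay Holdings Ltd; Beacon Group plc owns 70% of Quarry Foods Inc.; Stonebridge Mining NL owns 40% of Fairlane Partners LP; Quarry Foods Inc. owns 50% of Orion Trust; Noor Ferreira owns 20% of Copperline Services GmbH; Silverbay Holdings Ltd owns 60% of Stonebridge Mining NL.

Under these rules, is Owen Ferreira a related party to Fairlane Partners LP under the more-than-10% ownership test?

Yes

By parent–child attribution (R1), Owen Ferreira is treated as also owning Noor Ferreira's interest in Copperline Services GmbH, giving 80% + 20% = 100%.
By parent–child attribution (R1), Owen Ferreira is treated as also owning Noor Ferreira's interest in Beacon Group plc, giving 35% + 35% = 70%.
Chain via Copperline Services GmbH → Silverbay Holdings Ltd → Stonebridge Mining NL (R3): 100% × 10% × 60% × 40% = 2.4% of Fairlane Partners LP.
Chain via Beacon Group plc → Quarry Foods Inc. → Orion Trust (R3): 70% × 70% × 50% × 50% = 12.25% of Fairlane Partners LP.
Aggregating (R2): 2.4% + 12.25% = 14.65%.
14.65% exceeds the 10% threshold, so Owen is a related party to Fairlane Partners LP.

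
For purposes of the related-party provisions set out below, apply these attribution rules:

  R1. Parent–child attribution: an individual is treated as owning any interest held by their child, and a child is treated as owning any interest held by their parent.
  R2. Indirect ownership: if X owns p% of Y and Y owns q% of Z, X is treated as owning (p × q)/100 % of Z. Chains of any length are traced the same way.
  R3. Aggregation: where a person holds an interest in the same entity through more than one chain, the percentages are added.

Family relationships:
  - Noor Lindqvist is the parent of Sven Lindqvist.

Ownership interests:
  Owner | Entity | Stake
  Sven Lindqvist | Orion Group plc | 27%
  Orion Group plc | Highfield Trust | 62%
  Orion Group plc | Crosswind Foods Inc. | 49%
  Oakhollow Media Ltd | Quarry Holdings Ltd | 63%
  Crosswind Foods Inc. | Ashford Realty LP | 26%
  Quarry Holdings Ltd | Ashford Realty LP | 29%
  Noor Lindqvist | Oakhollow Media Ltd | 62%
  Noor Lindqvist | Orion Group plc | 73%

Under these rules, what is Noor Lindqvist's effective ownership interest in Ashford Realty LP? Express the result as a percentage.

24.0674%

By parent–child attribution (R1), Noor Lindqvist is treated as also owning Sven Lindqvist's interest in Orion Group plc, giving 73% + 27% = 100%.
Chain via Oakhollow Media Ltd → Quarry Holdings Ltd (R2): 62% × 63% × 29% = 11.3274% of Ashford Realty LP.
Chain via Orion Group plc → Crosswind Foods Inc. (R2): 100% × 49% × 26% = 12.74% of Ashford Realty LP.
Aggregating (R3): 11.3274% + 12.74% = 24.0674%.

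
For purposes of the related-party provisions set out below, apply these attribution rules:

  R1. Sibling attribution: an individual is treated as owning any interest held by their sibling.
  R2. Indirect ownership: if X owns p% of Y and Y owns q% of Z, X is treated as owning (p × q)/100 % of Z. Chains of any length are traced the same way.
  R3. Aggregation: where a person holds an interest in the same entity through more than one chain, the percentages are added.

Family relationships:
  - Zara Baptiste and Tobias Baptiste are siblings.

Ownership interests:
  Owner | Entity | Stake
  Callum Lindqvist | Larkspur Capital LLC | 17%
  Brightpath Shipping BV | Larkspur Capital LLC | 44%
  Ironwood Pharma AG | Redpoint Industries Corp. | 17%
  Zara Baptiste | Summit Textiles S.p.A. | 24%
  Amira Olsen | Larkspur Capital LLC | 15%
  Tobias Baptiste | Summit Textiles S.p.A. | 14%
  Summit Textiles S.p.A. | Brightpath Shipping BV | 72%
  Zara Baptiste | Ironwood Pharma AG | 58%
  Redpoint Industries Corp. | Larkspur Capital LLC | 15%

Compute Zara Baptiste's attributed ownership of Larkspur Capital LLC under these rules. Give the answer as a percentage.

By sibling attribution (R1), Zara Baptiste is treated as also owning Tobias Baptiste's interest in Summit Textiles S.p.A, giving 24% + 14% = 38%.
Chain via Ironwood Pharma AG → Redpoint Industries Corp. (R2): 58% × 17% × 15% = 1.479% of Larkspur Capital LLC.
Chain via Summit Textiles S.p.A. → Brightpath Shipping BV (R2): 38% × 72% × 44% = 12.0384% of Larkspur Capital LLC.
Aggregating (R3): 1.479% + 12.0384% = 13.5174%.

13.5174%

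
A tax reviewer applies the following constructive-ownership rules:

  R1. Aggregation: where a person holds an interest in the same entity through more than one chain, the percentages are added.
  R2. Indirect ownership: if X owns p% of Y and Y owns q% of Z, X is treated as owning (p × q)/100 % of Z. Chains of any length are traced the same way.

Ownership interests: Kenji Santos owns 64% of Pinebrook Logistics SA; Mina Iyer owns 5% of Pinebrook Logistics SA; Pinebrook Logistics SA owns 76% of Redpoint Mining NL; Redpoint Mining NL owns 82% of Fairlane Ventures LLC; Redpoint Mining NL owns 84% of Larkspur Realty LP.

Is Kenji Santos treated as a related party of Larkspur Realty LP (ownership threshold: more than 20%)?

Yes

Chain via Pinebrook Logistics SA → Redpoint Mining NL (R2): 64% × 76% × 84% = 40.8576% of Larkspur Realty LP.
40.8576% exceeds the 20% threshold, so Kenji is a related party to Larkspur Realty LP.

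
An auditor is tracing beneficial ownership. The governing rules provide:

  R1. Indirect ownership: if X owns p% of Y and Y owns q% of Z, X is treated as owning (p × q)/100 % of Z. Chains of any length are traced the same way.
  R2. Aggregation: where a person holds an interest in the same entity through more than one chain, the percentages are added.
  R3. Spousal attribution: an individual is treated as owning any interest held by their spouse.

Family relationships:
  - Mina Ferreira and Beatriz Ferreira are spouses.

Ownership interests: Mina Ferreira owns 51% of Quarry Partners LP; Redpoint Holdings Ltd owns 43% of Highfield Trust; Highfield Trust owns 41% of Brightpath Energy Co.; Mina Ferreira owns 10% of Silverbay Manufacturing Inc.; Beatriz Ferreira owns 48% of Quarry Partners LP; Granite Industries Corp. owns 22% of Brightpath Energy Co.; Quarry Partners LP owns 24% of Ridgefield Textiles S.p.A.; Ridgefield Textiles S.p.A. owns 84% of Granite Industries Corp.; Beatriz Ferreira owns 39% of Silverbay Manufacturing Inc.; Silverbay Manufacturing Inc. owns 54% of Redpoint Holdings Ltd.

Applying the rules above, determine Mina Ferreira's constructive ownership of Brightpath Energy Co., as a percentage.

By spousal attribution (R3), Mina Ferreira is treated as also owning Beatriz Ferreira's interest in Quarry Partners LP, giving 51% + 48% = 99%.
By spousal attribution (R3), Mina Ferreira is treated as also owning Beatriz Ferreira's interest in Silverbay Manufacturing Inc, giving 10% + 39% = 49%.
Chain via Quarry Partners LP → Ridgefield Textiles S.p.A. → Granite Industries Corp. (R1): 99% × 24% × 84% × 22% = 4.390848% of Brightpath Energy Co.
Chain via Silverbay Manufacturing Inc. → Redpoint Holdings Ltd → Highfield Trust (R1): 49% × 54% × 43% × 41% = 4.664898% of Brightpath Energy Co.
Aggregating (R2): 4.390848% + 4.664898% = 9.055746%.

9.055746%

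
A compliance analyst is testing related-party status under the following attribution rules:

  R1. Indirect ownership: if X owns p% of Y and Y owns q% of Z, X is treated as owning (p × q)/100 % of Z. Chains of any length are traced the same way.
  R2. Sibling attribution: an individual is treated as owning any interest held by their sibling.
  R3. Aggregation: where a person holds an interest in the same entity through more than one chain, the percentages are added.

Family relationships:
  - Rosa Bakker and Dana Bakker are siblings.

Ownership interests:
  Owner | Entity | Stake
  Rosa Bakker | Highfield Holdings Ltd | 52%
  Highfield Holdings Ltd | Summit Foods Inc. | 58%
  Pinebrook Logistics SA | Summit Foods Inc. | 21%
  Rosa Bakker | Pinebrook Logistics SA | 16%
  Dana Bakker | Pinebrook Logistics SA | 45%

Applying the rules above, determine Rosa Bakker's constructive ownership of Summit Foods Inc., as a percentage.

By sibling attribution (R2), Rosa Bakker is treated as also owning Dana Bakker's interest in Pinebrook Logistics SA, giving 16% + 45% = 61%.
Chain via Pinebrook Logistics SA (R1): 61% × 21% = 12.81% of Summit Foods Inc.
Chain via Highfield Holdings Ltd (R1): 52% × 58% = 30.16% of Summit Foods Inc.
Aggregating (R3): 12.81% + 30.16% = 42.97%.

42.97%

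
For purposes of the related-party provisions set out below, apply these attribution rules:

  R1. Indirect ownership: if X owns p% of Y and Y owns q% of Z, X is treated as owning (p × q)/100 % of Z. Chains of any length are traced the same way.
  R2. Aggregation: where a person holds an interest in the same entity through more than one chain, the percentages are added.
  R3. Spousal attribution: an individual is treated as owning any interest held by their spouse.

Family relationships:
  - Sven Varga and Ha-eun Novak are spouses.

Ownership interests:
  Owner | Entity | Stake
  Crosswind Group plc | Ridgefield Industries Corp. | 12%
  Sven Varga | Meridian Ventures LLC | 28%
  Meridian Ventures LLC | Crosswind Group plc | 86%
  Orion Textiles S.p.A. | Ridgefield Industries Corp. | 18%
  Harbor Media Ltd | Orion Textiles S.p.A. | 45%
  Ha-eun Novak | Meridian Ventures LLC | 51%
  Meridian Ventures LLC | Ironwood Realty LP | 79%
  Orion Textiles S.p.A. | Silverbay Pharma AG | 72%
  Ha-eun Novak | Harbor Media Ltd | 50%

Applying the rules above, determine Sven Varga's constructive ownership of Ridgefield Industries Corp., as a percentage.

By spousal attribution (R3), Sven Varga is treated as also owning Ha-eun Novak's interest in Meridian Ventures LLC, giving 28% + 51% = 79%.
By spousal attribution (R3), Sven Varga is treated as owning Ha-eun Novak's 50% interest in Harbor Media Ltd.
Chain via Meridian Ventures LLC → Crosswind Group plc (R1): 79% × 86% × 12% = 8.1528% of Ridgefield Industries Corp.
Chain via Harbor Media Ltd → Orion Textiles S.p.A. (R1): 50% × 45% × 18% = 4.05% of Ridgefield Industries Corp.
Aggregating (R2): 8.1528% + 4.05% = 12.2028%.

12.2028%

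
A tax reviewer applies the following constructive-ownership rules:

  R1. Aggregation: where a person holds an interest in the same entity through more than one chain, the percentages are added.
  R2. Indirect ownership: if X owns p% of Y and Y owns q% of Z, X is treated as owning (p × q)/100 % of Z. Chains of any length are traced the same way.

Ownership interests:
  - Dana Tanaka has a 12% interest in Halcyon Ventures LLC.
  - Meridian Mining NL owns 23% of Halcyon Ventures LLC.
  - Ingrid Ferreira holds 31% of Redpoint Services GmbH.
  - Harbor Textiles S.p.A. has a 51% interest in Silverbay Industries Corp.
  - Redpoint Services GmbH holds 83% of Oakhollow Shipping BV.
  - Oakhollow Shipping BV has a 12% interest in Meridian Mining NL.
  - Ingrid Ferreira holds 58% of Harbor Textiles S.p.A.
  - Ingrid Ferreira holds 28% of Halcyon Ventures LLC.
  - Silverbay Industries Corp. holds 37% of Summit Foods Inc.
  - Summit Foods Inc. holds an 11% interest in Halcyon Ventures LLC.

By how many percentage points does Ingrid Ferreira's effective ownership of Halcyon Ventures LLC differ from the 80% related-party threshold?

Chain via Redpoint Services GmbH → Oakhollow Shipping BV → Meridian Mining NL (R2): 31% × 83% × 12% × 23% = 0.710148% of Halcyon Ventures LLC.
Chain via Harbor Textiles S.p.A. → Silverbay Industries Corp. → Summit Foods Inc. (R2): 58% × 51% × 37% × 11% = 1.203906% of Halcyon Ventures LLC.
Direct interest in Halcyon Ventures LLC: 28%.
Aggregating (R1): 0.710148% + 1.203906% + 28% = 29.914054%.
29.914054% falls short of the 80% threshold by 50.085946 percentage points.

50.085946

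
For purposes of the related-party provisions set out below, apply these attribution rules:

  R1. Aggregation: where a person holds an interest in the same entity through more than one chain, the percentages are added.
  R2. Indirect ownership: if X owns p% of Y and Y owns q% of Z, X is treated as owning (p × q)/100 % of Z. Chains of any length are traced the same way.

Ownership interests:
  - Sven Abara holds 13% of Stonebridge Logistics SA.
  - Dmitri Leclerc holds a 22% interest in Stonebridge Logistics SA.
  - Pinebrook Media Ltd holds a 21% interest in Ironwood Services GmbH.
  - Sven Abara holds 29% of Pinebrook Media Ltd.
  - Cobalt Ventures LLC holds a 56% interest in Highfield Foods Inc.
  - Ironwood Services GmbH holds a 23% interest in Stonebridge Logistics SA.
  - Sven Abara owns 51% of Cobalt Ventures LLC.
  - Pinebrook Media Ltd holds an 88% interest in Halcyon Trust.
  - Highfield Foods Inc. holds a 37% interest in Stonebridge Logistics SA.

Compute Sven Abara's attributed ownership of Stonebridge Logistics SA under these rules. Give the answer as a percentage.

24.9679%

Chain via Pinebrook Media Ltd → Ironwood Services GmbH (R2): 29% × 21% × 23% = 1.4007% of Stonebridge Logistics SA.
Chain via Cobalt Ventures LLC → Highfield Foods Inc. (R2): 51% × 56% × 37% = 10.5672% of Stonebridge Logistics SA.
Direct interest in Stonebridge Logistics SA: 13%.
Aggregating (R1): 1.4007% + 10.5672% + 13% = 24.9679%.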